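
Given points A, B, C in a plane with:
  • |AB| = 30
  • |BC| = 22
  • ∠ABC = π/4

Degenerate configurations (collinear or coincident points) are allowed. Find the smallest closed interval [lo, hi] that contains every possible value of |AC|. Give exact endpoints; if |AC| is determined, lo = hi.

|AB| ∈ {30}
|BC| ∈ {22}
|AC| ∈ {2·√(346 - 165·√(2))}

|AC| = 2·√(346 - 165·√(2))  (≈ 21.2278)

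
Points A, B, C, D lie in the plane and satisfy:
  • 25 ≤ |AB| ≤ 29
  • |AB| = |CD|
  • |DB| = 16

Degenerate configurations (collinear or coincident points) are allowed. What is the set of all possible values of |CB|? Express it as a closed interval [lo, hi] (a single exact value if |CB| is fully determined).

|CB| ∈ [9, 45]  (≈ [9.0000, 45.0000])

|AB| ∈ [25, 29]
|BD| ∈ {16}
|CD| ∈ [25, 29]
|AD| ∈ [9, 45]
|BC| ∈ [9, 45]
|AC| ∈ [0, 74]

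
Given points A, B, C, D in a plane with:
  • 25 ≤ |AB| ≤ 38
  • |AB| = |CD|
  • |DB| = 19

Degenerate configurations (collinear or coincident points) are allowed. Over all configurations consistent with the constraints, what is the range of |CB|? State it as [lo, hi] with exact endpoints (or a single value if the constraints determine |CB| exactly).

|CB| ∈ [6, 57]  (≈ [6.0000, 57.0000])

|AB| ∈ [25, 38]
|BD| ∈ {19}
|CD| ∈ [25, 38]
|AD| ∈ [6, 57]
|BC| ∈ [6, 57]
|AC| ∈ [0, 95]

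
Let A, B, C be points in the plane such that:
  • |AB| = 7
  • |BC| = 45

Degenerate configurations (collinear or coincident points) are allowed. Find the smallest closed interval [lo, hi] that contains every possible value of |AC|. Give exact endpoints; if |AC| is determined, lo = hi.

|AC| ∈ [38, 52]  (≈ [38.0000, 52.0000])

|AB| ∈ {7}
|BC| ∈ {45}
|AC| ∈ [38, 52]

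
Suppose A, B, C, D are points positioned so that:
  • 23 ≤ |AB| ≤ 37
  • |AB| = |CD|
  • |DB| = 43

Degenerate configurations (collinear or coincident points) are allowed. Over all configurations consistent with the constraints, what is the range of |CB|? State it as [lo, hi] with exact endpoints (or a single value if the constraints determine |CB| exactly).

|CB| ∈ [6, 80]  (≈ [6.0000, 80.0000])

|AB| ∈ [23, 37]
|BD| ∈ {43}
|CD| ∈ [23, 37]
|AD| ∈ [6, 80]
|BC| ∈ [6, 80]
|AC| ∈ [0, 117]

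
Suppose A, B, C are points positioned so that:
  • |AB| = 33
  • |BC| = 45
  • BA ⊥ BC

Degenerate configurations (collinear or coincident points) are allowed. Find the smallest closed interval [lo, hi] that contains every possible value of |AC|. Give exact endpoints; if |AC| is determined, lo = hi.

|AC| = 3·√(346)  (≈ 55.8032)

|AB| ∈ {33}
|BC| ∈ {45}
|AC| ∈ {3·√(346)}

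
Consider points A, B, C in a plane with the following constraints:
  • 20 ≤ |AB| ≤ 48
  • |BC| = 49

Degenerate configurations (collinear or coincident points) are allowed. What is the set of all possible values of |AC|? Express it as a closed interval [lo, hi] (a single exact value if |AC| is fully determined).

|AB| ∈ [20, 48]
|BC| ∈ {49}
|AC| ∈ [1, 97]

|AC| ∈ [1, 97]  (≈ [1.0000, 97.0000])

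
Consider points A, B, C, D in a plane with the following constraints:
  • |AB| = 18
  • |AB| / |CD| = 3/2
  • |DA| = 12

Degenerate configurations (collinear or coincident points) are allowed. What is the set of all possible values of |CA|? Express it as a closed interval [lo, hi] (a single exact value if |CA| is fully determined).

|CA| ∈ [0, 24]  (≈ [0.0000, 24.0000])

|AB| ∈ {18}
|AD| ∈ {12}
|CD| ∈ {12}
|BD| ∈ [6, 30]
|AC| ∈ [0, 24]
|BC| ∈ [0, 42]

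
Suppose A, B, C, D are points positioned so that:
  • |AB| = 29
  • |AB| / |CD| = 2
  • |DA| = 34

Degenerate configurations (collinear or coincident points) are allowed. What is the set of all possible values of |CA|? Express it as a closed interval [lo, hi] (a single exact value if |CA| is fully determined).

|AB| ∈ {29}
|AD| ∈ {34}
|CD| ∈ {29/2}
|BD| ∈ [5, 63]
|AC| ∈ [39/2, 97/2]
|BC| ∈ [0, 155/2]

|CA| ∈ [39/2, 97/2]  (≈ [19.5000, 48.5000])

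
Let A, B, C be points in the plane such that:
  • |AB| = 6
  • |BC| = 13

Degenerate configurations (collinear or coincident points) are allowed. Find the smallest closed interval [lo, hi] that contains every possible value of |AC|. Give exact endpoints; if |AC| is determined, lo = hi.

|AC| ∈ [7, 19]  (≈ [7.0000, 19.0000])

|AB| ∈ {6}
|BC| ∈ {13}
|AC| ∈ [7, 19]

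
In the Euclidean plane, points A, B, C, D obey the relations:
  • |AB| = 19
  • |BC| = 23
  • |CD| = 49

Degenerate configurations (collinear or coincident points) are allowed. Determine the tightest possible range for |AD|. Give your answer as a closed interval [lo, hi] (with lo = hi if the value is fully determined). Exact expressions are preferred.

|AD| ∈ [7, 91]  (≈ [7.0000, 91.0000])

|AB| ∈ {19}
|BC| ∈ {23}
|CD| ∈ {49}
|AC| ∈ [4, 42]
|BD| ∈ [26, 72]
|AD| ∈ [7, 91]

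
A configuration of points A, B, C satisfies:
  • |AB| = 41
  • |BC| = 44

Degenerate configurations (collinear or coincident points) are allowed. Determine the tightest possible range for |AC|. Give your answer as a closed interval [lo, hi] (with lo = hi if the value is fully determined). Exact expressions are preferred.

|AB| ∈ {41}
|BC| ∈ {44}
|AC| ∈ [3, 85]

|AC| ∈ [3, 85]  (≈ [3.0000, 85.0000])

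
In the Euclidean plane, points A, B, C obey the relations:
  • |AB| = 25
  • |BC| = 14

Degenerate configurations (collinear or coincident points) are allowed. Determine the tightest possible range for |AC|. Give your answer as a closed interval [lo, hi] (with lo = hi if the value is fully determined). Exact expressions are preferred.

|AB| ∈ {25}
|BC| ∈ {14}
|AC| ∈ [11, 39]

|AC| ∈ [11, 39]  (≈ [11.0000, 39.0000])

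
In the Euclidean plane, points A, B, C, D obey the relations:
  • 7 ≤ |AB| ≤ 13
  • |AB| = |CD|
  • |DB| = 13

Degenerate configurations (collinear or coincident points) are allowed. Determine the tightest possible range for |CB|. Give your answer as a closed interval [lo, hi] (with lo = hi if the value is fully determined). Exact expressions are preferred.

|CB| ∈ [0, 26]  (≈ [0.0000, 26.0000])

|AB| ∈ [7, 13]
|BD| ∈ {13}
|CD| ∈ [7, 13]
|AD| ∈ [0, 26]
|BC| ∈ [0, 26]
|AC| ∈ [0, 39]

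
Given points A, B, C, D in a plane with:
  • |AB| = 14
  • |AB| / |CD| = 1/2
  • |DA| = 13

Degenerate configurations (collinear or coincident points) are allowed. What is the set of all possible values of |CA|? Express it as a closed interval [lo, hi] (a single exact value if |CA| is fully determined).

|CA| ∈ [15, 41]  (≈ [15.0000, 41.0000])

|AB| ∈ {14}
|AD| ∈ {13}
|CD| ∈ {28}
|BD| ∈ [1, 27]
|AC| ∈ [15, 41]
|BC| ∈ [1, 55]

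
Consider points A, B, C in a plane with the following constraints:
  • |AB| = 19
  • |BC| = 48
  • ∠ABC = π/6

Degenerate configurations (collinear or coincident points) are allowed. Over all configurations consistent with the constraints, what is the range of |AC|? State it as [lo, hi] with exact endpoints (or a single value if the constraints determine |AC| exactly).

|AB| ∈ {19}
|BC| ∈ {48}
|AC| ∈ {√(2665 - 912·√(3))}

|AC| = √(2665 - 912·√(3))  (≈ 32.9449)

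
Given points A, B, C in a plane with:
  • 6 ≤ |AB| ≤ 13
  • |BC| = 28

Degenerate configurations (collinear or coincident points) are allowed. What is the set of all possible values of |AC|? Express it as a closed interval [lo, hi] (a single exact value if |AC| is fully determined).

|AB| ∈ [6, 13]
|BC| ∈ {28}
|AC| ∈ [15, 41]

|AC| ∈ [15, 41]  (≈ [15.0000, 41.0000])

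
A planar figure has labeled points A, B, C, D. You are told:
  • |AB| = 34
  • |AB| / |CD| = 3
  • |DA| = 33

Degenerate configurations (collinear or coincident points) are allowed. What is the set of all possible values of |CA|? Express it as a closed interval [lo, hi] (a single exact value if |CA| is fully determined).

|AB| ∈ {34}
|AD| ∈ {33}
|CD| ∈ {34/3}
|BD| ∈ [1, 67]
|AC| ∈ [65/3, 133/3]
|BC| ∈ [0, 235/3]

|CA| ∈ [65/3, 133/3]  (≈ [21.6667, 44.3333])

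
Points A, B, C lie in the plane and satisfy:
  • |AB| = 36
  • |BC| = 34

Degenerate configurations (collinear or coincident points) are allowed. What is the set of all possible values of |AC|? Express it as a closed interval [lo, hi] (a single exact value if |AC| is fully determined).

|AB| ∈ {36}
|BC| ∈ {34}
|AC| ∈ [2, 70]

|AC| ∈ [2, 70]  (≈ [2.0000, 70.0000])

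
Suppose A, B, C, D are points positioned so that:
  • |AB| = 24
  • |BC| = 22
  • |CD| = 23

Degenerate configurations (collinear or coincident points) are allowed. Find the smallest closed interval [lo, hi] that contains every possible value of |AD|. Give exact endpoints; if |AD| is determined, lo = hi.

|AB| ∈ {24}
|BC| ∈ {22}
|CD| ∈ {23}
|AC| ∈ [2, 46]
|BD| ∈ [1, 45]
|AD| ∈ [0, 69]

|AD| ∈ [0, 69]  (≈ [0.0000, 69.0000])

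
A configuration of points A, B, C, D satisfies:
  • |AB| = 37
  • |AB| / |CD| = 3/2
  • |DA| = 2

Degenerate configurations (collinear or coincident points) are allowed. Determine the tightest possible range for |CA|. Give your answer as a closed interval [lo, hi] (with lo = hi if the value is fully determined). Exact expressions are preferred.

|CA| ∈ [68/3, 80/3]  (≈ [22.6667, 26.6667])

|AB| ∈ {37}
|AD| ∈ {2}
|CD| ∈ {74/3}
|BD| ∈ [35, 39]
|AC| ∈ [68/3, 80/3]
|BC| ∈ [31/3, 191/3]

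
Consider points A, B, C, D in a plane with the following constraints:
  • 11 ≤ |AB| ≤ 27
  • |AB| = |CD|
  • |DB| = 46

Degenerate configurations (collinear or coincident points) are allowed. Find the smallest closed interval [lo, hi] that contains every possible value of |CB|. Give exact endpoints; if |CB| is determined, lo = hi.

|AB| ∈ [11, 27]
|BD| ∈ {46}
|CD| ∈ [11, 27]
|AD| ∈ [19, 73]
|BC| ∈ [19, 73]
|AC| ∈ [0, 100]

|CB| ∈ [19, 73]  (≈ [19.0000, 73.0000])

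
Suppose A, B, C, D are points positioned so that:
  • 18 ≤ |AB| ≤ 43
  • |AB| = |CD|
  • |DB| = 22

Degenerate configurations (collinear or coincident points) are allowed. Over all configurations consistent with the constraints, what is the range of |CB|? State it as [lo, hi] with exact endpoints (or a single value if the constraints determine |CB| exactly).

|AB| ∈ [18, 43]
|BD| ∈ {22}
|CD| ∈ [18, 43]
|AD| ∈ [0, 65]
|BC| ∈ [0, 65]
|AC| ∈ [0, 108]

|CB| ∈ [0, 65]  (≈ [0.0000, 65.0000])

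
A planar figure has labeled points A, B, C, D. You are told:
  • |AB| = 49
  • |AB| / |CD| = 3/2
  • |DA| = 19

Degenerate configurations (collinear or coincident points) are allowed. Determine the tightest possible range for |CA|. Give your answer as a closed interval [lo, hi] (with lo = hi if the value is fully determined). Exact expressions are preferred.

|CA| ∈ [41/3, 155/3]  (≈ [13.6667, 51.6667])

|AB| ∈ {49}
|AD| ∈ {19}
|CD| ∈ {98/3}
|BD| ∈ [30, 68]
|AC| ∈ [41/3, 155/3]
|BC| ∈ [0, 302/3]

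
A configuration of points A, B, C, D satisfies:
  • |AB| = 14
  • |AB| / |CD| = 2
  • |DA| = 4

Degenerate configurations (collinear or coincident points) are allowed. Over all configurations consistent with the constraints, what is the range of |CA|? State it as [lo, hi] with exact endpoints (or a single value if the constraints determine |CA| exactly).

|CA| ∈ [3, 11]  (≈ [3.0000, 11.0000])

|AB| ∈ {14}
|AD| ∈ {4}
|CD| ∈ {7}
|BD| ∈ [10, 18]
|AC| ∈ [3, 11]
|BC| ∈ [3, 25]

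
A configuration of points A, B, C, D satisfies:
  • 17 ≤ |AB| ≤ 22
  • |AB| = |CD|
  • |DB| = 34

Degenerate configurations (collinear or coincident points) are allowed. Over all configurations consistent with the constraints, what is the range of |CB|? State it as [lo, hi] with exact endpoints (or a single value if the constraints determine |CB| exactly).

|AB| ∈ [17, 22]
|BD| ∈ {34}
|CD| ∈ [17, 22]
|AD| ∈ [12, 56]
|BC| ∈ [12, 56]
|AC| ∈ [0, 78]

|CB| ∈ [12, 56]  (≈ [12.0000, 56.0000])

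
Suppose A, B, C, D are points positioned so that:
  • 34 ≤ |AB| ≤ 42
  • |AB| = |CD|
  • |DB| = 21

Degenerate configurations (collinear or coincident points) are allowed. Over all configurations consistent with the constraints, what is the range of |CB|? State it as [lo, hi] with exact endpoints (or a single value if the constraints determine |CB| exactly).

|AB| ∈ [34, 42]
|BD| ∈ {21}
|CD| ∈ [34, 42]
|AD| ∈ [13, 63]
|BC| ∈ [13, 63]
|AC| ∈ [0, 105]

|CB| ∈ [13, 63]  (≈ [13.0000, 63.0000])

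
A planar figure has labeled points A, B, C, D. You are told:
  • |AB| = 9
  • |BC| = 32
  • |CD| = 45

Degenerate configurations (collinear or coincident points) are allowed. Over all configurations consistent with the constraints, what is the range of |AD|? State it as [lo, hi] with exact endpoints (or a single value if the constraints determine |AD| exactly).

|AD| ∈ [4, 86]  (≈ [4.0000, 86.0000])

|AB| ∈ {9}
|BC| ∈ {32}
|CD| ∈ {45}
|AC| ∈ [23, 41]
|BD| ∈ [13, 77]
|AD| ∈ [4, 86]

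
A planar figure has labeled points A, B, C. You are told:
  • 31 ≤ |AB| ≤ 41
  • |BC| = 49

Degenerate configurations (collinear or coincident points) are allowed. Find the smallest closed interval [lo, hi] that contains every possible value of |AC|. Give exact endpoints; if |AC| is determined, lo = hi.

|AC| ∈ [8, 90]  (≈ [8.0000, 90.0000])

|AB| ∈ [31, 41]
|BC| ∈ {49}
|AC| ∈ [8, 90]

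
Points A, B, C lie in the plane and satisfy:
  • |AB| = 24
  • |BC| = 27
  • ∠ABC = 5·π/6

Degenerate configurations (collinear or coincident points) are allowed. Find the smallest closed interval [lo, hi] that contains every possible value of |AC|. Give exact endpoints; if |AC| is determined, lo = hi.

|AC| = 3·√(72·√(3) + 145)  (≈ 49.2683)

|AB| ∈ {24}
|BC| ∈ {27}
|AC| ∈ {3·√(72·√(3) + 145)}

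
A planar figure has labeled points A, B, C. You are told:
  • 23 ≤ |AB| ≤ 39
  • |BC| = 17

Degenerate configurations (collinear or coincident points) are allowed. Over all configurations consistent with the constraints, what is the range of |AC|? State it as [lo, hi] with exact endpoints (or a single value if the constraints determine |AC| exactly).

|AC| ∈ [6, 56]  (≈ [6.0000, 56.0000])

|AB| ∈ [23, 39]
|BC| ∈ {17}
|AC| ∈ [6, 56]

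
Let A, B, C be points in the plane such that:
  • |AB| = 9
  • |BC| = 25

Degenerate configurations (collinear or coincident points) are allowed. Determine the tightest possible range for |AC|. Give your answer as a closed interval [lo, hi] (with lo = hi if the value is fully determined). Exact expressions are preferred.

|AB| ∈ {9}
|BC| ∈ {25}
|AC| ∈ [16, 34]

|AC| ∈ [16, 34]  (≈ [16.0000, 34.0000])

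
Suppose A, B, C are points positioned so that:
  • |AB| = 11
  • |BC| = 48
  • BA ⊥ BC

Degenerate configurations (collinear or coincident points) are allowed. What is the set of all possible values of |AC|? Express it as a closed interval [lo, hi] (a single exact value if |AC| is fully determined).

|AC| = 5·√(97)  (≈ 49.2443)

|AB| ∈ {11}
|BC| ∈ {48}
|AC| ∈ {5·√(97)}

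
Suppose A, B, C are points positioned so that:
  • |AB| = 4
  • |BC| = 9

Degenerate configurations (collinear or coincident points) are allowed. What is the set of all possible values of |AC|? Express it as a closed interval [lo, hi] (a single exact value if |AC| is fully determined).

|AC| ∈ [5, 13]  (≈ [5.0000, 13.0000])

|AB| ∈ {4}
|BC| ∈ {9}
|AC| ∈ [5, 13]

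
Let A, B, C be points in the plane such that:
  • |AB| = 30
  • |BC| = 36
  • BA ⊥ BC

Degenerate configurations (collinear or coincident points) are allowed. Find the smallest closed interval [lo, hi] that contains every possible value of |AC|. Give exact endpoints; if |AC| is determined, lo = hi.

|AC| = 6·√(61)  (≈ 46.8615)

|AB| ∈ {30}
|BC| ∈ {36}
|AC| ∈ {6·√(61)}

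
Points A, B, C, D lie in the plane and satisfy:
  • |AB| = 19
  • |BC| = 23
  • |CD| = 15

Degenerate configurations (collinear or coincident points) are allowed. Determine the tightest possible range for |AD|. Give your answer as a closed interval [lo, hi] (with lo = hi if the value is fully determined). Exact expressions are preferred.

|AB| ∈ {19}
|BC| ∈ {23}
|CD| ∈ {15}
|AC| ∈ [4, 42]
|BD| ∈ [8, 38]
|AD| ∈ [0, 57]

|AD| ∈ [0, 57]  (≈ [0.0000, 57.0000])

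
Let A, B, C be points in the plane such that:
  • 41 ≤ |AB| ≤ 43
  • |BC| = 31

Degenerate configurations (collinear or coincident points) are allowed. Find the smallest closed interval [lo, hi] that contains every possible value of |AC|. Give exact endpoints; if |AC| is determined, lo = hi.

|AC| ∈ [10, 74]  (≈ [10.0000, 74.0000])

|AB| ∈ [41, 43]
|BC| ∈ {31}
|AC| ∈ [10, 74]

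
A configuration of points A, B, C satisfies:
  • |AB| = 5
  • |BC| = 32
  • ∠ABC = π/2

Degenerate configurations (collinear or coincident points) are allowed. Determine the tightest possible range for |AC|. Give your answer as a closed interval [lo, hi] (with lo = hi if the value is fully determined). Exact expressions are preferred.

|AC| = √(1049)  (≈ 32.3883)

|AB| ∈ {5}
|BC| ∈ {32}
|AC| ∈ {√(1049)}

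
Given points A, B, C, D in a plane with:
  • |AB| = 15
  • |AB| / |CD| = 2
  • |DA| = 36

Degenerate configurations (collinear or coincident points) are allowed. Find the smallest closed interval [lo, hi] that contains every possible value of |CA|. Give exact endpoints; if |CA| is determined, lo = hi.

|CA| ∈ [57/2, 87/2]  (≈ [28.5000, 43.5000])

|AB| ∈ {15}
|AD| ∈ {36}
|CD| ∈ {15/2}
|BD| ∈ [21, 51]
|AC| ∈ [57/2, 87/2]
|BC| ∈ [27/2, 117/2]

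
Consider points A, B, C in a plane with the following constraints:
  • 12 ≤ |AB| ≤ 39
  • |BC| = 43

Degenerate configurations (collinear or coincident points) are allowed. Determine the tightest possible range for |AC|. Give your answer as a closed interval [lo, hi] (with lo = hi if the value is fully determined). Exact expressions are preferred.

|AB| ∈ [12, 39]
|BC| ∈ {43}
|AC| ∈ [4, 82]

|AC| ∈ [4, 82]  (≈ [4.0000, 82.0000])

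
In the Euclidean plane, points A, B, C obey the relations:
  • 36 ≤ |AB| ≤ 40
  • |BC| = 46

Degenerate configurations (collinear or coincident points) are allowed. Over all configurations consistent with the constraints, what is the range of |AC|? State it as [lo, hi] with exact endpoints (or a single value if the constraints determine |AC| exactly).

|AB| ∈ [36, 40]
|BC| ∈ {46}
|AC| ∈ [6, 86]

|AC| ∈ [6, 86]  (≈ [6.0000, 86.0000])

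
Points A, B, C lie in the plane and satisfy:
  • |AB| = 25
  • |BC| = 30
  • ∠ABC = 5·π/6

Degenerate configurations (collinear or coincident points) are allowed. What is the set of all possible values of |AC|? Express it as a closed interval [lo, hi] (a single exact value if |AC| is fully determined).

|AC| = 5·√(30·√(3) + 61)  (≈ 53.1417)

|AB| ∈ {25}
|BC| ∈ {30}
|AC| ∈ {5·√(30·√(3) + 61)}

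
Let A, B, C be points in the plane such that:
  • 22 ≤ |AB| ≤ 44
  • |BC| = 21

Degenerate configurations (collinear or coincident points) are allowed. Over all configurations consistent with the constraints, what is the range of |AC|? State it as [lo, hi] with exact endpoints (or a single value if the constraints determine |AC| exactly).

|AC| ∈ [1, 65]  (≈ [1.0000, 65.0000])

|AB| ∈ [22, 44]
|BC| ∈ {21}
|AC| ∈ [1, 65]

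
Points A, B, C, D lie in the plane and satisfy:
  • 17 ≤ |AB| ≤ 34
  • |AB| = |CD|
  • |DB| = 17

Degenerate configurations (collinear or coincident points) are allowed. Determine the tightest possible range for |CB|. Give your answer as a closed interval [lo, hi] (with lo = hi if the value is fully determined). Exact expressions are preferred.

|CB| ∈ [0, 51]  (≈ [0.0000, 51.0000])

|AB| ∈ [17, 34]
|BD| ∈ {17}
|CD| ∈ [17, 34]
|AD| ∈ [0, 51]
|BC| ∈ [0, 51]
|AC| ∈ [0, 85]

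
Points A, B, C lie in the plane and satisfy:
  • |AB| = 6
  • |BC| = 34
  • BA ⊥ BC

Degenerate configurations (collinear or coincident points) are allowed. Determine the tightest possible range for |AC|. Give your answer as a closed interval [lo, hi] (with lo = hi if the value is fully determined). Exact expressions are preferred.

|AC| = 2·√(298)  (≈ 34.5254)

|AB| ∈ {6}
|BC| ∈ {34}
|AC| ∈ {2·√(298)}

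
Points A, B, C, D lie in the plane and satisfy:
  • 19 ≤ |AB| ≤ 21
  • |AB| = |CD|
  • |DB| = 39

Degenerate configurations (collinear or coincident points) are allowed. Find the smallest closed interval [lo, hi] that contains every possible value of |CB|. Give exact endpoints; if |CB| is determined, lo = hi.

|CB| ∈ [18, 60]  (≈ [18.0000, 60.0000])

|AB| ∈ [19, 21]
|BD| ∈ {39}
|CD| ∈ [19, 21]
|AD| ∈ [18, 60]
|BC| ∈ [18, 60]
|AC| ∈ [0, 81]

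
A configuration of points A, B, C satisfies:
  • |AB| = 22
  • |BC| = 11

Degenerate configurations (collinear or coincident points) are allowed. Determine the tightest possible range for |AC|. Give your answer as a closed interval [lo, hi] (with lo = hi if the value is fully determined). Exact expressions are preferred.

|AC| ∈ [11, 33]  (≈ [11.0000, 33.0000])

|AB| ∈ {22}
|BC| ∈ {11}
|AC| ∈ [11, 33]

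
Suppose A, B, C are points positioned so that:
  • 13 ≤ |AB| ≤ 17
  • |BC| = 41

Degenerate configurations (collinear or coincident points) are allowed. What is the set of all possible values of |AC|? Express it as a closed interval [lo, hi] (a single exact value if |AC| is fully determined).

|AB| ∈ [13, 17]
|BC| ∈ {41}
|AC| ∈ [24, 58]

|AC| ∈ [24, 58]  (≈ [24.0000, 58.0000])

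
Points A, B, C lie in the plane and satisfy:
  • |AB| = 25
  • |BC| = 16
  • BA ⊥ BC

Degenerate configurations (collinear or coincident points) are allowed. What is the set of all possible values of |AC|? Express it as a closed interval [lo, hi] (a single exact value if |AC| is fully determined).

|AC| = √(881)  (≈ 29.6816)

|AB| ∈ {25}
|BC| ∈ {16}
|AC| ∈ {√(881)}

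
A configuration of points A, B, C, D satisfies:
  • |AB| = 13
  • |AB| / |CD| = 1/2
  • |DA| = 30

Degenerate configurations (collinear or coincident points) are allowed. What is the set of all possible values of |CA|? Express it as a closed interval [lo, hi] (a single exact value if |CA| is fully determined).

|AB| ∈ {13}
|AD| ∈ {30}
|CD| ∈ {26}
|BD| ∈ [17, 43]
|AC| ∈ [4, 56]
|BC| ∈ [0, 69]

|CA| ∈ [4, 56]  (≈ [4.0000, 56.0000])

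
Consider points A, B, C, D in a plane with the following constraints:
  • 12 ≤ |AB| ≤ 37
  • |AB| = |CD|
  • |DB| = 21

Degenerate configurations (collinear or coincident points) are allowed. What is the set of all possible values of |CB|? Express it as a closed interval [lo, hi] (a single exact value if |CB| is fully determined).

|AB| ∈ [12, 37]
|BD| ∈ {21}
|CD| ∈ [12, 37]
|AD| ∈ [0, 58]
|BC| ∈ [0, 58]
|AC| ∈ [0, 95]

|CB| ∈ [0, 58]  (≈ [0.0000, 58.0000])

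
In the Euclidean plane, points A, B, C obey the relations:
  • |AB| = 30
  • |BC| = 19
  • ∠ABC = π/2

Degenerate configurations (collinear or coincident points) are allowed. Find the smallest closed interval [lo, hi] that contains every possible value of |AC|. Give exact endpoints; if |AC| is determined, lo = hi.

|AB| ∈ {30}
|BC| ∈ {19}
|AC| ∈ {√(1261)}

|AC| = √(1261)  (≈ 35.5106)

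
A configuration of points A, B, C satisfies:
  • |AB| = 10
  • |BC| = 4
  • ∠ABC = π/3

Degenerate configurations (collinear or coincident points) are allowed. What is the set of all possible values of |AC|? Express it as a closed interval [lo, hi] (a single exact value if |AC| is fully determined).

|AB| ∈ {10}
|BC| ∈ {4}
|AC| ∈ {2·√(19)}

|AC| = 2·√(19)  (≈ 8.7178)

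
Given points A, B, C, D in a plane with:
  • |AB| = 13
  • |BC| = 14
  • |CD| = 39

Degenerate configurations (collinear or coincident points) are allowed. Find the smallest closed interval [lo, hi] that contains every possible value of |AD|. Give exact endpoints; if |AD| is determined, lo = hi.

|AB| ∈ {13}
|BC| ∈ {14}
|CD| ∈ {39}
|AC| ∈ [1, 27]
|BD| ∈ [25, 53]
|AD| ∈ [12, 66]

|AD| ∈ [12, 66]  (≈ [12.0000, 66.0000])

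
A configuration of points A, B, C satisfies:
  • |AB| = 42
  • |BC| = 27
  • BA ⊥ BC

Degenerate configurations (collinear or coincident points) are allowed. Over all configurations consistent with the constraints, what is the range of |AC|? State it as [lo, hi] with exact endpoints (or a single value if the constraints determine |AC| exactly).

|AB| ∈ {42}
|BC| ∈ {27}
|AC| ∈ {3·√(277)}

|AC| = 3·√(277)  (≈ 49.9300)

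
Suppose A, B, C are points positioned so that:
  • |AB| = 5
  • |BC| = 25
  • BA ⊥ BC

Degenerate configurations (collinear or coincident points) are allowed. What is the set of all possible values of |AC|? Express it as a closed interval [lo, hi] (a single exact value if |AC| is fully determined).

|AB| ∈ {5}
|BC| ∈ {25}
|AC| ∈ {5·√(26)}

|AC| = 5·√(26)  (≈ 25.4951)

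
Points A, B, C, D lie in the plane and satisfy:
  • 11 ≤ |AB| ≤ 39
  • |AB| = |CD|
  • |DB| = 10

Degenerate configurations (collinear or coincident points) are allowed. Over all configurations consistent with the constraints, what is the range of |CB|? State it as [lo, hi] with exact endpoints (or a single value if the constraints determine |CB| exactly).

|AB| ∈ [11, 39]
|BD| ∈ {10}
|CD| ∈ [11, 39]
|AD| ∈ [1, 49]
|BC| ∈ [1, 49]
|AC| ∈ [0, 88]

|CB| ∈ [1, 49]  (≈ [1.0000, 49.0000])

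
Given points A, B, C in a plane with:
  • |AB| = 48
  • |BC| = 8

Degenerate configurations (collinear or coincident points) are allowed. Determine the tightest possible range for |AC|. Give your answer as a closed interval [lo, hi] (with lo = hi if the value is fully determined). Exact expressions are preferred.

|AB| ∈ {48}
|BC| ∈ {8}
|AC| ∈ [40, 56]

|AC| ∈ [40, 56]  (≈ [40.0000, 56.0000])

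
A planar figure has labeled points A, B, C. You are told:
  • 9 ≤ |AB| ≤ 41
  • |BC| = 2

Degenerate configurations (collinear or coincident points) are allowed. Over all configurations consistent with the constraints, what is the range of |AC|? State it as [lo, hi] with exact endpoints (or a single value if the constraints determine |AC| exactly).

|AB| ∈ [9, 41]
|BC| ∈ {2}
|AC| ∈ [7, 43]

|AC| ∈ [7, 43]  (≈ [7.0000, 43.0000])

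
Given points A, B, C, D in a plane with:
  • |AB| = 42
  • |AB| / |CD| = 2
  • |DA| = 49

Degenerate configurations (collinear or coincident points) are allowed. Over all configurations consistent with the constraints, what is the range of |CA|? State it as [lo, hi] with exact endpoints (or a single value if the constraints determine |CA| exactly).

|CA| ∈ [28, 70]  (≈ [28.0000, 70.0000])

|AB| ∈ {42}
|AD| ∈ {49}
|CD| ∈ {21}
|BD| ∈ [7, 91]
|AC| ∈ [28, 70]
|BC| ∈ [0, 112]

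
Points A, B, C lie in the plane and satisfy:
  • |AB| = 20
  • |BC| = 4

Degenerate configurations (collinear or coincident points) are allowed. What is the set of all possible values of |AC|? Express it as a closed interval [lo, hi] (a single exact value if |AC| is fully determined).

|AC| ∈ [16, 24]  (≈ [16.0000, 24.0000])

|AB| ∈ {20}
|BC| ∈ {4}
|AC| ∈ [16, 24]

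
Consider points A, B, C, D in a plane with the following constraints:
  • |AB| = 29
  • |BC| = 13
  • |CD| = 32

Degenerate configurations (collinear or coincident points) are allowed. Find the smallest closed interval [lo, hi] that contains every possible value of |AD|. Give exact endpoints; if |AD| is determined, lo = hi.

|AD| ∈ [0, 74]  (≈ [0.0000, 74.0000])

|AB| ∈ {29}
|BC| ∈ {13}
|CD| ∈ {32}
|AC| ∈ [16, 42]
|BD| ∈ [19, 45]
|AD| ∈ [0, 74]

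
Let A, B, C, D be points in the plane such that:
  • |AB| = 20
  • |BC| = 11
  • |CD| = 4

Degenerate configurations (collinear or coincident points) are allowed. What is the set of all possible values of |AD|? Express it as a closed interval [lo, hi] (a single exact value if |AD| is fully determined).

|AD| ∈ [5, 35]  (≈ [5.0000, 35.0000])

|AB| ∈ {20}
|BC| ∈ {11}
|CD| ∈ {4}
|AC| ∈ [9, 31]
|BD| ∈ [7, 15]
|AD| ∈ [5, 35]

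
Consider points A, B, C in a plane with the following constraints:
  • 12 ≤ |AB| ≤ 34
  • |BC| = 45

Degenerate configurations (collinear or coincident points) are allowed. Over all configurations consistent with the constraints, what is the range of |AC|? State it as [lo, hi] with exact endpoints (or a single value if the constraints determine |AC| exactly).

|AB| ∈ [12, 34]
|BC| ∈ {45}
|AC| ∈ [11, 79]

|AC| ∈ [11, 79]  (≈ [11.0000, 79.0000])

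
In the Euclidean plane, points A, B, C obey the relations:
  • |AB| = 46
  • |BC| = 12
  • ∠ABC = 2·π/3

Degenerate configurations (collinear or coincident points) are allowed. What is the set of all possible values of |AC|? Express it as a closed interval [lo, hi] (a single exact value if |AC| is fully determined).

|AB| ∈ {46}
|BC| ∈ {12}
|AC| ∈ {2·√(703)}

|AC| = 2·√(703)  (≈ 53.0283)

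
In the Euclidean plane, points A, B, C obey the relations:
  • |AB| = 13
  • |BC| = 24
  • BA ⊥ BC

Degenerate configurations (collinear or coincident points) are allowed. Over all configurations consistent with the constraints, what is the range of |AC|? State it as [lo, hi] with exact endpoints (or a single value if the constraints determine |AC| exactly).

|AC| = √(745)  (≈ 27.2947)

|AB| ∈ {13}
|BC| ∈ {24}
|AC| ∈ {√(745)}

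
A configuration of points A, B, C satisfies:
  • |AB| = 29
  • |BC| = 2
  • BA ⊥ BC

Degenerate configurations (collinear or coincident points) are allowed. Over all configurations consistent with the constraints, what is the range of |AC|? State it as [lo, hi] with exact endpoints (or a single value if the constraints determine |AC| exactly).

|AC| = 13·√(5)  (≈ 29.0689)

|AB| ∈ {29}
|BC| ∈ {2}
|AC| ∈ {13·√(5)}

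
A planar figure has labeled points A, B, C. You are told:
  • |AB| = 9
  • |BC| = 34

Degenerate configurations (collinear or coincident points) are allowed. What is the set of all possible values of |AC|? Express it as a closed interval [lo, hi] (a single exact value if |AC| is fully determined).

|AB| ∈ {9}
|BC| ∈ {34}
|AC| ∈ [25, 43]

|AC| ∈ [25, 43]  (≈ [25.0000, 43.0000])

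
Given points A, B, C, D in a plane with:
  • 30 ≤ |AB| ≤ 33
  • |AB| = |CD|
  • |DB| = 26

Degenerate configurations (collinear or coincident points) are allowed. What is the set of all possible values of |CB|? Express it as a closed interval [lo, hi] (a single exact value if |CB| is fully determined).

|AB| ∈ [30, 33]
|BD| ∈ {26}
|CD| ∈ [30, 33]
|AD| ∈ [4, 59]
|BC| ∈ [4, 59]
|AC| ∈ [0, 92]

|CB| ∈ [4, 59]  (≈ [4.0000, 59.0000])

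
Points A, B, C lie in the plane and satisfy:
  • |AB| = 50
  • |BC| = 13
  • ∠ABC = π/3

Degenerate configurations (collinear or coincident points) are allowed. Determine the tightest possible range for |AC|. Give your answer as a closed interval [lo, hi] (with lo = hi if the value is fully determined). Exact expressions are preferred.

|AB| ∈ {50}
|BC| ∈ {13}
|AC| ∈ {√(2019)}

|AC| = √(2019)  (≈ 44.9333)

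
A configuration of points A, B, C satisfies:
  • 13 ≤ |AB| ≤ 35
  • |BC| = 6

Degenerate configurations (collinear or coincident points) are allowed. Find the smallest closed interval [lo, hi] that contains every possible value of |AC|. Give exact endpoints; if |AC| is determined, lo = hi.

|AB| ∈ [13, 35]
|BC| ∈ {6}
|AC| ∈ [7, 41]

|AC| ∈ [7, 41]  (≈ [7.0000, 41.0000])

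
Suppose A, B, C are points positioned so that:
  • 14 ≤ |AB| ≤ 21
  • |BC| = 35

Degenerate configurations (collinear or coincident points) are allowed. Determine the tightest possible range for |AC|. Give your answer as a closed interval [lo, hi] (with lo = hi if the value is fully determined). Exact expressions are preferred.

|AB| ∈ [14, 21]
|BC| ∈ {35}
|AC| ∈ [14, 56]

|AC| ∈ [14, 56]  (≈ [14.0000, 56.0000])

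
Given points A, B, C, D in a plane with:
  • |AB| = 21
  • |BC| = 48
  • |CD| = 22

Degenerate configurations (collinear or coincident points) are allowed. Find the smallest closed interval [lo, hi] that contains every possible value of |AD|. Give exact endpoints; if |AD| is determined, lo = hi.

|AD| ∈ [5, 91]  (≈ [5.0000, 91.0000])

|AB| ∈ {21}
|BC| ∈ {48}
|CD| ∈ {22}
|AC| ∈ [27, 69]
|BD| ∈ [26, 70]
|AD| ∈ [5, 91]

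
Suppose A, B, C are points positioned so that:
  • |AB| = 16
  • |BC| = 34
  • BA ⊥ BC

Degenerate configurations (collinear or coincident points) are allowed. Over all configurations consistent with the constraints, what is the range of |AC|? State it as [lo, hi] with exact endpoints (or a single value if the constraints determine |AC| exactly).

|AB| ∈ {16}
|BC| ∈ {34}
|AC| ∈ {2·√(353)}

|AC| = 2·√(353)  (≈ 37.5766)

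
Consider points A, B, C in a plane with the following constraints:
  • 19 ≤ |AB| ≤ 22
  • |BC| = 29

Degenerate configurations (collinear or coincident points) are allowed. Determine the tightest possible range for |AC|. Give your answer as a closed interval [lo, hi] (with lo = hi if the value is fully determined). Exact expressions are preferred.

|AC| ∈ [7, 51]  (≈ [7.0000, 51.0000])

|AB| ∈ [19, 22]
|BC| ∈ {29}
|AC| ∈ [7, 51]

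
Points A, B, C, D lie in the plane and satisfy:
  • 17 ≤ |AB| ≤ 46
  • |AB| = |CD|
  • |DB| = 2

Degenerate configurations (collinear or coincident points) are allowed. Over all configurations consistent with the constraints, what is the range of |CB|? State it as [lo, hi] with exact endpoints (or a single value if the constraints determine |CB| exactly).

|AB| ∈ [17, 46]
|BD| ∈ {2}
|CD| ∈ [17, 46]
|AD| ∈ [15, 48]
|BC| ∈ [15, 48]
|AC| ∈ [0, 94]

|CB| ∈ [15, 48]  (≈ [15.0000, 48.0000])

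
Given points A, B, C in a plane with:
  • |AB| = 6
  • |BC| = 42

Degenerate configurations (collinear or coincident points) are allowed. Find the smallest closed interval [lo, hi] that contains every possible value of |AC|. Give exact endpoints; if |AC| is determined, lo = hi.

|AC| ∈ [36, 48]  (≈ [36.0000, 48.0000])

|AB| ∈ {6}
|BC| ∈ {42}
|AC| ∈ [36, 48]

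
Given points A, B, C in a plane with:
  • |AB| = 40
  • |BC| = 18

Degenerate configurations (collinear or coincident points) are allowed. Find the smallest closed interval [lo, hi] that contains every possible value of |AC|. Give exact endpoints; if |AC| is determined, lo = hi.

|AC| ∈ [22, 58]  (≈ [22.0000, 58.0000])

|AB| ∈ {40}
|BC| ∈ {18}
|AC| ∈ [22, 58]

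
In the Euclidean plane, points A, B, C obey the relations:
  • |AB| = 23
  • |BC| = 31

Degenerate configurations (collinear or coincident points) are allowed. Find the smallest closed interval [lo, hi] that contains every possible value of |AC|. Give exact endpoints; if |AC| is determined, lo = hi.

|AC| ∈ [8, 54]  (≈ [8.0000, 54.0000])

|AB| ∈ {23}
|BC| ∈ {31}
|AC| ∈ [8, 54]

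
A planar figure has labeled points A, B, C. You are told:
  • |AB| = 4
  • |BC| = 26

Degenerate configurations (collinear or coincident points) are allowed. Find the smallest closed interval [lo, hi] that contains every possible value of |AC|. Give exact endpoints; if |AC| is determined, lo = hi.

|AC| ∈ [22, 30]  (≈ [22.0000, 30.0000])

|AB| ∈ {4}
|BC| ∈ {26}
|AC| ∈ [22, 30]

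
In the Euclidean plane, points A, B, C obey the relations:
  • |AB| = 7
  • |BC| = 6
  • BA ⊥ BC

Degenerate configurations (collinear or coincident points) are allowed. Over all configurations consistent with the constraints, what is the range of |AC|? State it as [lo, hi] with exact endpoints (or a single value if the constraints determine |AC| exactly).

|AC| = √(85)  (≈ 9.2195)

|AB| ∈ {7}
|BC| ∈ {6}
|AC| ∈ {√(85)}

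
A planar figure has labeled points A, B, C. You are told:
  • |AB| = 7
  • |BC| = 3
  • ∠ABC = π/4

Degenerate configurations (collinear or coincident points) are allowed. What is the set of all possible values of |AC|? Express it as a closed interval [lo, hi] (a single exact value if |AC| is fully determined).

|AC| = √(58 - 21·√(2))  (≈ 5.3199)

|AB| ∈ {7}
|BC| ∈ {3}
|AC| ∈ {√(58 - 21·√(2))}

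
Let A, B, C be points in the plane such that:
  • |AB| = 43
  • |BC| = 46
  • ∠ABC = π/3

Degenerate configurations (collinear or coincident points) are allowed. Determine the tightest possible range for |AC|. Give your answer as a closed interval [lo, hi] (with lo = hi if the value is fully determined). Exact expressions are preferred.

|AB| ∈ {43}
|BC| ∈ {46}
|AC| ∈ {√(1987)}

|AC| = √(1987)  (≈ 44.5758)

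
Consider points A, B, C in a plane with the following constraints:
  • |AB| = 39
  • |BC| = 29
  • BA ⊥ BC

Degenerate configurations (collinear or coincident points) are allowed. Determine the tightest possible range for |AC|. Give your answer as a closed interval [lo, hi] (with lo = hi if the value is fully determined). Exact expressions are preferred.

|AC| = √(2362)  (≈ 48.6004)

|AB| ∈ {39}
|BC| ∈ {29}
|AC| ∈ {√(2362)}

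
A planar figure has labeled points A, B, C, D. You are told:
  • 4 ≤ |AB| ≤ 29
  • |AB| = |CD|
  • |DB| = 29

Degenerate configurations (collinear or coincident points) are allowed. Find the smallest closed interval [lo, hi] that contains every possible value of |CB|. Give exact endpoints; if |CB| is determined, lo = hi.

|CB| ∈ [0, 58]  (≈ [0.0000, 58.0000])

|AB| ∈ [4, 29]
|BD| ∈ {29}
|CD| ∈ [4, 29]
|AD| ∈ [0, 58]
|BC| ∈ [0, 58]
|AC| ∈ [0, 87]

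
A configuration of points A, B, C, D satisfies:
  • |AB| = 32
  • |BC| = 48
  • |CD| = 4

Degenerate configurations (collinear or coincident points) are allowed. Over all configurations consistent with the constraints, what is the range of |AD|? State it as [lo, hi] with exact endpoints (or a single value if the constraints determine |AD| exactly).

|AB| ∈ {32}
|BC| ∈ {48}
|CD| ∈ {4}
|AC| ∈ [16, 80]
|BD| ∈ [44, 52]
|AD| ∈ [12, 84]

|AD| ∈ [12, 84]  (≈ [12.0000, 84.0000])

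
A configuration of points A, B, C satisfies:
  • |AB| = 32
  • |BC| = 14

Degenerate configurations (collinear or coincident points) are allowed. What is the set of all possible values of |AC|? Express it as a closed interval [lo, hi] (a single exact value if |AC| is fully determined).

|AC| ∈ [18, 46]  (≈ [18.0000, 46.0000])

|AB| ∈ {32}
|BC| ∈ {14}
|AC| ∈ [18, 46]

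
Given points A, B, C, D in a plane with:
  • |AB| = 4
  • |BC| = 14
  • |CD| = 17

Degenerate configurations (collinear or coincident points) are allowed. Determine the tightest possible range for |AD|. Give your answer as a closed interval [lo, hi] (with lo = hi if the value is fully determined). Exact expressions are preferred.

|AD| ∈ [0, 35]  (≈ [0.0000, 35.0000])

|AB| ∈ {4}
|BC| ∈ {14}
|CD| ∈ {17}
|AC| ∈ [10, 18]
|BD| ∈ [3, 31]
|AD| ∈ [0, 35]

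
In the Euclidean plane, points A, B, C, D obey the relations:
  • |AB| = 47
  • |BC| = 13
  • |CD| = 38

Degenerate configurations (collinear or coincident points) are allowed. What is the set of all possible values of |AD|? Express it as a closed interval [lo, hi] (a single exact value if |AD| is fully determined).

|AB| ∈ {47}
|BC| ∈ {13}
|CD| ∈ {38}
|AC| ∈ [34, 60]
|BD| ∈ [25, 51]
|AD| ∈ [0, 98]

|AD| ∈ [0, 98]  (≈ [0.0000, 98.0000])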